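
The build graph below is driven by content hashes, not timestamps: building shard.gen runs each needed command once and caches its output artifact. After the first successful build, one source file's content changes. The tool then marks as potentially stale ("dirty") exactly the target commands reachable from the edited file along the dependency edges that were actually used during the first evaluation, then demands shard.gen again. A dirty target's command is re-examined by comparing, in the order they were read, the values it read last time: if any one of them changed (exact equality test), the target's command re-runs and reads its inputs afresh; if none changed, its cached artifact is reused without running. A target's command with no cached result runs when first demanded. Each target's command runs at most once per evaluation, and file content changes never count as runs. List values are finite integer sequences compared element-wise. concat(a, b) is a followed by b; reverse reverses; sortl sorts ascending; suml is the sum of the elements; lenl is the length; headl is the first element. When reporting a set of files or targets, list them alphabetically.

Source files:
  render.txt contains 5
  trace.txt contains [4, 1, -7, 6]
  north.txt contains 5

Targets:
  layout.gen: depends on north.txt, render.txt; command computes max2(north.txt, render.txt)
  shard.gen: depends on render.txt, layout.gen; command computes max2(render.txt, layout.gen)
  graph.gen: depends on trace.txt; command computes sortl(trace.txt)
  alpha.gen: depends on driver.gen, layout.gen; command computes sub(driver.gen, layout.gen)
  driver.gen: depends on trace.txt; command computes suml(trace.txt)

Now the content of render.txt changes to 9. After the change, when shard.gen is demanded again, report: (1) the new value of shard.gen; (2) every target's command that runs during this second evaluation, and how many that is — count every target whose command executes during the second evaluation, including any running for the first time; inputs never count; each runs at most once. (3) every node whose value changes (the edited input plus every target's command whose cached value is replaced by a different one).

shard.gen now evaluates to 9.
Run set: layout.gen, shard.gen (2 run).
Changed values: layout.gen, render.txt, shard.gen.

Initial pass — values computed on the first demand:
  layout.gen = max2(5, 5) = 5
  shard.gen = max2(5, 5) = 5

Second demand — change propagation:
  layout.gen: re-runs because render.txt 5->9; new result 9.
  shard.gen: re-runs because render.txt 5->9; layout.gen 5->9; new result 9.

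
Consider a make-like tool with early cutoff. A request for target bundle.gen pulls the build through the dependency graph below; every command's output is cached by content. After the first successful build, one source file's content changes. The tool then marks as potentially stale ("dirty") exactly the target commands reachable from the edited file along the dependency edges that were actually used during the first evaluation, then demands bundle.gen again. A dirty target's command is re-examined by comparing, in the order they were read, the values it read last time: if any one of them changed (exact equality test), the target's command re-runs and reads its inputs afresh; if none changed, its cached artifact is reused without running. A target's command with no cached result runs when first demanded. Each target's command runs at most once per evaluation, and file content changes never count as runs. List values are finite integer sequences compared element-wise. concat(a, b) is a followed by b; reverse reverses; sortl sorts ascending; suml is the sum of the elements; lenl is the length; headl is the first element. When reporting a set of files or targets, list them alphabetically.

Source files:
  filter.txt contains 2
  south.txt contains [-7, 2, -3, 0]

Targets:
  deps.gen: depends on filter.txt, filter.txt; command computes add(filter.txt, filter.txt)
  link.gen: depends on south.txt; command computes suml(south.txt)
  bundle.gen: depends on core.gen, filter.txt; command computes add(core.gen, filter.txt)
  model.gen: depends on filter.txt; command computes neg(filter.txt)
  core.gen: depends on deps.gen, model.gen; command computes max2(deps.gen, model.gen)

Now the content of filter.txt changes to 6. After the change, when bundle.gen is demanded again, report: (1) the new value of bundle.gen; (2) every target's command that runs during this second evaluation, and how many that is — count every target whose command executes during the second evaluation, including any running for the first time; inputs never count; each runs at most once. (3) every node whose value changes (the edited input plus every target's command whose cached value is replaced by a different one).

First demand of the output computes:
  deps.gen = add(2, 2) = 4
  model.gen = neg(2) = -2
  core.gen = max2(4, -2) = 4
  bundle.gen = add(4, 2) = 6

After the edit, cleaning proceeds:
  deps.gen: a read changed (filter.txt 2->6; filter.txt 2->6) — executes, giving 12.
  model.gen: a read changed (filter.txt 2->6) — executes, giving -6.
  core.gen: a read changed (deps.gen 4->12; model.gen -2->-6) — executes, giving 12.
  bundle.gen: a read changed (core.gen 4->12; filter.txt 2->6) — executes, giving 18.

Demanding bundle.gen again yields 18.
4 target commands run: bundle.gen, core.gen, deps.gen, model.gen.
The nodes whose values change: bundle.gen, core.gen, deps.gen, filter.txt, model.gen.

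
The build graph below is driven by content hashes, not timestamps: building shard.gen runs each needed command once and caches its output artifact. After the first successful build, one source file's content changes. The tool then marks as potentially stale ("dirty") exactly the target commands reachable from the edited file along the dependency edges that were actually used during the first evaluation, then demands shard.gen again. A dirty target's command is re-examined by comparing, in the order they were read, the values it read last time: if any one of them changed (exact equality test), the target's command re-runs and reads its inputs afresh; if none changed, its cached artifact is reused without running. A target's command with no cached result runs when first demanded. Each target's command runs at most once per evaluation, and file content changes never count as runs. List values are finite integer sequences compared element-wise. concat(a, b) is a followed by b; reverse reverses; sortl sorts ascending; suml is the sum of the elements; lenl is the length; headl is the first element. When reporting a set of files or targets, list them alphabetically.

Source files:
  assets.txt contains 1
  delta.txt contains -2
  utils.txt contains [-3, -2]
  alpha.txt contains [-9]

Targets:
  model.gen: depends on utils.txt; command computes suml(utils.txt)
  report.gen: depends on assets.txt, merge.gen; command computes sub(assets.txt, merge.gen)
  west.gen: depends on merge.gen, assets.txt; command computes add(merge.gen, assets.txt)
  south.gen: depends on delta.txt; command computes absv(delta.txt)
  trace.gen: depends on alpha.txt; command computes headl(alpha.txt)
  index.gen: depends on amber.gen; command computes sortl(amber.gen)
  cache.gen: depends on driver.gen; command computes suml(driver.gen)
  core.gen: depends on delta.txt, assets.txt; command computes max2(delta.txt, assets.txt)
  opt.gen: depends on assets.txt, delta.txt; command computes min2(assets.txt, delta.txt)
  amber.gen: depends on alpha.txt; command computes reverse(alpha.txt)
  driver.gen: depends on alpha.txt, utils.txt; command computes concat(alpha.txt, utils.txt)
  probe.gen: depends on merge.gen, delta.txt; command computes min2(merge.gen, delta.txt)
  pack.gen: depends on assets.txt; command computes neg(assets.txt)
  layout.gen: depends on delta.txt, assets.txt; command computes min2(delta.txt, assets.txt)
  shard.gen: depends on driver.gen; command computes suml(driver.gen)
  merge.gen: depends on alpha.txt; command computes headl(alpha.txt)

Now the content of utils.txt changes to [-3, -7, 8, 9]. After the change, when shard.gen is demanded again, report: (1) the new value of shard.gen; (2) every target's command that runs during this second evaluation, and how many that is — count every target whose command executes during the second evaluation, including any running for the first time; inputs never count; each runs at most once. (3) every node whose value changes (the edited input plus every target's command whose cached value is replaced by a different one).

shard.gen now evaluates to -2.
Run set: driver.gen, shard.gen (2 run).
Changed values: driver.gen, shard.gen, utils.txt.

Initial pass — values computed on the first demand:
  driver.gen = concat([-9], [-3, -2]) = [-9, -3, -2]
  shard.gen = suml([-9, -3, -2]) = -14

Second demand — change propagation:
  driver.gen: re-runs because utils.txt [-3, -2]->[-3, -7, 8, 9]; new result [-9, -3, -7, 8, 9].
  shard.gen: re-runs because driver.gen [-9, -3, -2]->[-9, -3, -7, 8, 9]; new result -2.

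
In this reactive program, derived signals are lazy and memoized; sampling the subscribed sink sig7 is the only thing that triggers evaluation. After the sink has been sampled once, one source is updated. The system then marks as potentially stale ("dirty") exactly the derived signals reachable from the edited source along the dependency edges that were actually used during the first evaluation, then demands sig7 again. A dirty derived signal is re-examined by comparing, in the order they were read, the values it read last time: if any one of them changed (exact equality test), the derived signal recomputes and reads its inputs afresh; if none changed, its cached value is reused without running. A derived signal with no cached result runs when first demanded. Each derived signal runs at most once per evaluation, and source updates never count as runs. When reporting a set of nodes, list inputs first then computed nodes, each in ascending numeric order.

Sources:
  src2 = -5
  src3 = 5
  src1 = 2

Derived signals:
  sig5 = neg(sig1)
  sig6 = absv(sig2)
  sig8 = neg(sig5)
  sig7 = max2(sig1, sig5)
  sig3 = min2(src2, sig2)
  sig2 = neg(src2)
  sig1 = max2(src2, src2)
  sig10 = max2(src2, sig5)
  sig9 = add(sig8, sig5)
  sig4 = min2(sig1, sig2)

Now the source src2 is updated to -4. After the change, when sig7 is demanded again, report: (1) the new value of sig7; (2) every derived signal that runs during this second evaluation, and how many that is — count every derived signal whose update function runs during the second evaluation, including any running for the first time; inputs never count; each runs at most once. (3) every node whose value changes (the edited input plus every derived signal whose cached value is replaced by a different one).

Demanding sig7 again yields 4.
3 derived signals run: sig1, sig5, sig7.
The nodes whose values change: src2, sig1, sig5, sig7.

First demand of the output computes:
  sig1 = max2(-5, -5) = -5
  sig5 = neg(-5) = 5
  sig7 = max2(-5, 5) = 5

After the edit, cleaning proceeds:
  sig1: a read changed (src2 -5->-4; src2 -5->-4) — executes, giving -4.
  sig5: a read changed (sig1 -5->-4) — executes, giving 4.
  sig7: a read changed (sig1 -5->-4; sig5 5->4) — executes, giving 4.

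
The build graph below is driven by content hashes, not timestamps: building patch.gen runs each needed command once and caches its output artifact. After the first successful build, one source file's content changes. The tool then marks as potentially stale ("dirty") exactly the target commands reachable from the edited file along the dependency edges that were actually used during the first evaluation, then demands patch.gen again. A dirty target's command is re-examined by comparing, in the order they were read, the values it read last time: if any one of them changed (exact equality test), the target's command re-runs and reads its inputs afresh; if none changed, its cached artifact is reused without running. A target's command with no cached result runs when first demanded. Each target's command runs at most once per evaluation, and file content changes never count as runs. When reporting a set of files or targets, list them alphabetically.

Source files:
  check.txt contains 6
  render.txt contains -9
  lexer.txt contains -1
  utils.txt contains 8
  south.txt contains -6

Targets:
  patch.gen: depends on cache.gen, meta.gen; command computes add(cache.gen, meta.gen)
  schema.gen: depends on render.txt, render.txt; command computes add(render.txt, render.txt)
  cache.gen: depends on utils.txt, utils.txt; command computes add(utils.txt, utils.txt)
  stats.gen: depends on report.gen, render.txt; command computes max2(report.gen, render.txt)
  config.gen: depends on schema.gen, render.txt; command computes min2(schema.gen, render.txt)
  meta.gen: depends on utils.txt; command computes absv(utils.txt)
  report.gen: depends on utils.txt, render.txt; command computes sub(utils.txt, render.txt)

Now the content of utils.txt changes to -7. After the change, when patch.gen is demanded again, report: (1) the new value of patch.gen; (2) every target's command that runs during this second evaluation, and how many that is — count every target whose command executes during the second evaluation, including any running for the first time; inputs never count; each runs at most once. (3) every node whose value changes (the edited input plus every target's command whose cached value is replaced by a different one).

Initial pass — values computed on the first demand:
  cache.gen = add(8, 8) = 16
  meta.gen = absv(8) = 8
  patch.gen = add(16, 8) = 24

Second demand — change propagation:
  cache.gen: re-runs because utils.txt 8->-7; utils.txt 8->-7; new result -14.
  meta.gen: re-runs because utils.txt 8->-7; new result 7.
  patch.gen: re-runs because cache.gen 16->-14; meta.gen 8->7; new result -7.

patch.gen now evaluates to -7.
Run set: cache.gen, meta.gen, patch.gen (3 run).
Changed values: cache.gen, meta.gen, patch.gen, utils.txt.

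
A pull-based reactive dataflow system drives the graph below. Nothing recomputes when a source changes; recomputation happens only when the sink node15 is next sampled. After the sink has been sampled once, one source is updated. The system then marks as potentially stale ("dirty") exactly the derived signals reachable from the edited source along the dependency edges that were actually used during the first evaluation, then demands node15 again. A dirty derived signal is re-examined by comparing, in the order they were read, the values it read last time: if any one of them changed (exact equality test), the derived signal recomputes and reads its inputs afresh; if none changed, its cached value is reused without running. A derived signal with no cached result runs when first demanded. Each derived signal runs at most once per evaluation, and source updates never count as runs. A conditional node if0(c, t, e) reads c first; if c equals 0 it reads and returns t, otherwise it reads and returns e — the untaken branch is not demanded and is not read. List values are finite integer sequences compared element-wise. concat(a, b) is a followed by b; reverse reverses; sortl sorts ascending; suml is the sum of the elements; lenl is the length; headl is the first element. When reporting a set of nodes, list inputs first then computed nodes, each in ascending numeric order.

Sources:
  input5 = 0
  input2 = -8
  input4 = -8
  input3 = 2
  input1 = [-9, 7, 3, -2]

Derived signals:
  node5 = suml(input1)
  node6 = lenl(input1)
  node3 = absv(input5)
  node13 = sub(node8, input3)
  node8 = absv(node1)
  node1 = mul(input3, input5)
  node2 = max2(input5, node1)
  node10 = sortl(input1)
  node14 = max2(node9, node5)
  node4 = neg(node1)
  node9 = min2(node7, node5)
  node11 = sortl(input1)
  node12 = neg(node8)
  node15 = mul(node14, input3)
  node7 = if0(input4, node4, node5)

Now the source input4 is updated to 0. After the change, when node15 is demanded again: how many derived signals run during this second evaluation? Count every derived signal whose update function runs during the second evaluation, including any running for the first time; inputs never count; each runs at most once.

Derived signals that run: node1, node4, node7, node9 — 4 in total.
Key observation: a condition flipped, so demand reaches new nodes — node1, node4 run for the first time.

First evaluation (everything demanded from the output):
  node5 = suml([-9, 7, 3, -2]) = -1
  node7 = if0(input4=-8 -> else branch node5) = -1
  node9 = min2(-1, -1) = -1
  node14 = max2(-1, -1) = -1
  node15 = mul(-1, 2) = -2

Propagation after the edit:
  node1: demanded for the first time — runs, produces 0.
  node4: demanded for the first time — runs, produces 0.
  node7: runs — input4 -8->0; result 0.
  node9: runs — node7 -1->0; result -1 (same value as before).
  node14: checked — values it read are unchanged (node9 unchanged, node5 unchanged); reused cached -1 without running.
  node15: checked — values it read are unchanged (node14 unchanged, input3 unchanged); reused cached -2 without running.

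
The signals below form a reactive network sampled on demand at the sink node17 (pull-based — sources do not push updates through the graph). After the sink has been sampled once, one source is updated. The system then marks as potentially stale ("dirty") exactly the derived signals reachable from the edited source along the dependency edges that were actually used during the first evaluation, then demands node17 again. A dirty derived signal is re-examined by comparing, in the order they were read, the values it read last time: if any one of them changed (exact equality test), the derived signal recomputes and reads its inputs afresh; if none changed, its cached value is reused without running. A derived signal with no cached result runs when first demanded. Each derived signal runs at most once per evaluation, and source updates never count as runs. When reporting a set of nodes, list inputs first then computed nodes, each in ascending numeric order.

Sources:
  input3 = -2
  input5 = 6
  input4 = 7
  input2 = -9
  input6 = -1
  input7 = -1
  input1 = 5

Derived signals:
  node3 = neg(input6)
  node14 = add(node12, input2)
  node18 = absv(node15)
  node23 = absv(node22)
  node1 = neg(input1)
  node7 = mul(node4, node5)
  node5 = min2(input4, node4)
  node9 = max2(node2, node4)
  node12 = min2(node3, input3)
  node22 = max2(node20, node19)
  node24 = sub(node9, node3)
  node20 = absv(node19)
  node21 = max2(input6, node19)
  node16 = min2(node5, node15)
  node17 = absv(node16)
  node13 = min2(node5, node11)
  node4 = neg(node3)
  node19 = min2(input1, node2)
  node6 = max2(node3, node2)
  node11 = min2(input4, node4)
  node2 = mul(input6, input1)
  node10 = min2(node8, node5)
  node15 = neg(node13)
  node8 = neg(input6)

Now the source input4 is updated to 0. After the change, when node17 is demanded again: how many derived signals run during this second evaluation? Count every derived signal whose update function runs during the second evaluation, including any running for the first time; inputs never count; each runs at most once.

Run set: node5, node11 (2 run).
The important point: at node13 every value read last time is unchanged, so the dirty flag clears without a run.

Initial pass — values computed on the first demand:
  node3 = neg(-1) = 1
  node4 = neg(1) = -1
  node5 = min2(7, -1) = -1
  node11 = min2(7, -1) = -1
  node13 = min2(-1, -1) = -1
  node15 = neg(-1) = 1
  node16 = min2(-1, 1) = -1
  node17 = absv(-1) = 1

Second demand — change propagation:
  node5: re-runs because input4 7->0; new result -1 (unchanged).
  node11: re-runs because input4 7->0; new result -1 (unchanged).
  node13: re-examined; everything it read last time is the same (node5 unchanged, node11 unchanged) — cache -1 kept, no run.
  node15: re-examined; everything it read last time is the same (node13 unchanged) — cache 1 kept, no run.
  node16: re-examined; everything it read last time is the same (node5 unchanged, node15 unchanged) — cache -1 kept, no run.
  node17: re-examined; everything it read last time is the same (node16 unchanged) — cache 1 kept, no run.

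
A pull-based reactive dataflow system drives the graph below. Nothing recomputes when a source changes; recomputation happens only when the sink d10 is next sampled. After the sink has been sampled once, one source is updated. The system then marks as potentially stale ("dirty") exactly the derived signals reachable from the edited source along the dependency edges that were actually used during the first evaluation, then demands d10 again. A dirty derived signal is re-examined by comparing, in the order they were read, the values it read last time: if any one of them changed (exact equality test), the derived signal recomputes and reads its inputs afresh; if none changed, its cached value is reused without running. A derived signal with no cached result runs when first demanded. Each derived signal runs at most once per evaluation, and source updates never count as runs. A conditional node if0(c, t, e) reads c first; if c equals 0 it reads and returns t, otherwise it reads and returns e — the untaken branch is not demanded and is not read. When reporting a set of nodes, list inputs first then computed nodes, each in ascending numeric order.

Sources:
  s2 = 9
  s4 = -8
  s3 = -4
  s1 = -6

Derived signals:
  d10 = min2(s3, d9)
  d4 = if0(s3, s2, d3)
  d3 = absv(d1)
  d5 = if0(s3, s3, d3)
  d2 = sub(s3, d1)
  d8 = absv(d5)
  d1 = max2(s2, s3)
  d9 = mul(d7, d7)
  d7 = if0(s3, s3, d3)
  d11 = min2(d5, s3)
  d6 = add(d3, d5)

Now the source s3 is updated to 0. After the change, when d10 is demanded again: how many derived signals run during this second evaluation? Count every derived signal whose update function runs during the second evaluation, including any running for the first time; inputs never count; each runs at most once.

First evaluation (everything demanded from the output):
  d1 = max2(9, -4) = 9
  d3 = absv(9) = 9
  d7 = if0(s3=-4 -> else branch d3) = 9
  d9 = mul(9, 9) = 81
  d10 = min2(-4, 81) = -4

Propagation after the edit:
  d1: marked dirty but never re-examined — demand shifted away from it.
  d3: marked dirty but never re-examined — demand shifted away from it.
  d7: runs — s3 -4->0; result 0.
  d9: runs — d7 9->0; d7 9->0; result 0.
  d10: runs — s3 -4->0; d9 81->0; result 0.

Key observation: a condition flipped, so demand moved to the other branch — d1, d3 are never re-examined.

Derived signals that run: d7, d9, d10 — 3 in total.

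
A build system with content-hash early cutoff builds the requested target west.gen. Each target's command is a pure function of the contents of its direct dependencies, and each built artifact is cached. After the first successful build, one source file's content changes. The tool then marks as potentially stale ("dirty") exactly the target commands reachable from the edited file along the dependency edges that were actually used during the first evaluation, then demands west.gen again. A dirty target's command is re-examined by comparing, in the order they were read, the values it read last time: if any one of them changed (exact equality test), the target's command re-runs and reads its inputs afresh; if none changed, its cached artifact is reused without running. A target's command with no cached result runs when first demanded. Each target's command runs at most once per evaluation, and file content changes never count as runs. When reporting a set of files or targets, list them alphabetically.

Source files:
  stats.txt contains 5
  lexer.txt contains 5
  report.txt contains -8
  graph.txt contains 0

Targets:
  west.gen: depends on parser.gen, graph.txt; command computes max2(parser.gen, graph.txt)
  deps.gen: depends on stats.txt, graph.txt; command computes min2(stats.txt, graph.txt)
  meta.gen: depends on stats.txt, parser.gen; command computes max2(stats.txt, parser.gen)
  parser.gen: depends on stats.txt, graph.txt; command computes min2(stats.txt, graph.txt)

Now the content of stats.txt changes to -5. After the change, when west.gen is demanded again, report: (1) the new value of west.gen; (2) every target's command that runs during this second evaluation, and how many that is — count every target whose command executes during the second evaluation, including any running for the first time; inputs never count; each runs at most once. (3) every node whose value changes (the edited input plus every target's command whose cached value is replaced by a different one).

New value of west.gen: 0.
Target commands that run: parser.gen, west.gen — 2 in total.
Values that change: parser.gen, stats.txt.

First evaluation (everything demanded from the output):
  parser.gen = min2(5, 0) = 0
  west.gen = max2(0, 0) = 0

Propagation after the edit:
  parser.gen: runs — stats.txt 5->-5; result -5.
  west.gen: runs — parser.gen 0->-5; result 0 (same value as before).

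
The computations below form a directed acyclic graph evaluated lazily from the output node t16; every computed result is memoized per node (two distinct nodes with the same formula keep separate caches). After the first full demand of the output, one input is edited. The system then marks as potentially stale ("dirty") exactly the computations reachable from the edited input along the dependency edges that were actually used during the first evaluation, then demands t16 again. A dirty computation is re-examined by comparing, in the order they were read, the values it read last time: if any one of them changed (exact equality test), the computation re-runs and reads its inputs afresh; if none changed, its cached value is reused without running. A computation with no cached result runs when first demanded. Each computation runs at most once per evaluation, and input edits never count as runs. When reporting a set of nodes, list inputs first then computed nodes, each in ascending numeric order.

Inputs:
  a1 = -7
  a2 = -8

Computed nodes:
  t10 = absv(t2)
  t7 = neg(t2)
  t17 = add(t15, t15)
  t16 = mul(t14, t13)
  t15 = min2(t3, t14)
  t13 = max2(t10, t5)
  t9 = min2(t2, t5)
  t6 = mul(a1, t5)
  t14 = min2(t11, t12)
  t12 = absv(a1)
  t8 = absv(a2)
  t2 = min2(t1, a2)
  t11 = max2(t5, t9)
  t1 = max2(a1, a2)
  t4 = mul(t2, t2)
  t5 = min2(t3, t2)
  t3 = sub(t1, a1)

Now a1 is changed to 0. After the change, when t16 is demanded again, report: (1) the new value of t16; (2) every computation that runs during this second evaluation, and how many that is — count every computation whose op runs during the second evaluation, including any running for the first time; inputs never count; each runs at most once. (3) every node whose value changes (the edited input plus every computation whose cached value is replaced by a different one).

First demand of the output computes:
  t1 = max2(-7, -8) = -7
  t2 = min2(-7, -8) = -8
  t3 = sub(-7, -7) = 0
  t5 = min2(0, -8) = -8
  t9 = min2(-8, -8) = -8
  t10 = absv(-8) = 8
  t11 = max2(-8, -8) = -8
  t12 = absv(-7) = 7
  t13 = max2(8, -8) = 8
  t14 = min2(-8, 7) = -8
  t16 = mul(-8, 8) = -64

After the edit, cleaning proceeds:
  t1: a read changed (a1 -7->0) — executes, giving 0.
  t2: a read changed (t1 -7->0) — executes, giving -8 — identical to its old value.
  t3: a read changed (t1 -7->0; a1 -7->0) — executes, giving 0 — identical to its old value.
  t5: dirty, but its reads are unchanged (t3 unchanged, t2 unchanged); cached -8 stands.
  t9: dirty, but its reads are unchanged (t2 unchanged, t5 unchanged); cached -8 stands.
  t10: dirty, but its reads are unchanged (t2 unchanged); cached 8 stands.
  t11: dirty, but its reads are unchanged (t5 unchanged, t9 unchanged); cached -8 stands.
  t12: a read changed (a1 -7->0) — executes, giving 0.
  t13: dirty, but its reads are unchanged (t10 unchanged, t5 unchanged); cached 8 stands.
  t14: a read changed (t12 7->0) — executes, giving -8 — identical to its old value.
  t16: dirty, but its reads are unchanged (t14 unchanged, t13 unchanged); cached -64 stands.

Note where the cutoff bites: t5 is checked, finds nothing changed, and keeps its cache.

Demanding t16 again yields -64.
5 computations run: t1, t2, t3, t12, t14.
The nodes whose values change: a1, t1, t12.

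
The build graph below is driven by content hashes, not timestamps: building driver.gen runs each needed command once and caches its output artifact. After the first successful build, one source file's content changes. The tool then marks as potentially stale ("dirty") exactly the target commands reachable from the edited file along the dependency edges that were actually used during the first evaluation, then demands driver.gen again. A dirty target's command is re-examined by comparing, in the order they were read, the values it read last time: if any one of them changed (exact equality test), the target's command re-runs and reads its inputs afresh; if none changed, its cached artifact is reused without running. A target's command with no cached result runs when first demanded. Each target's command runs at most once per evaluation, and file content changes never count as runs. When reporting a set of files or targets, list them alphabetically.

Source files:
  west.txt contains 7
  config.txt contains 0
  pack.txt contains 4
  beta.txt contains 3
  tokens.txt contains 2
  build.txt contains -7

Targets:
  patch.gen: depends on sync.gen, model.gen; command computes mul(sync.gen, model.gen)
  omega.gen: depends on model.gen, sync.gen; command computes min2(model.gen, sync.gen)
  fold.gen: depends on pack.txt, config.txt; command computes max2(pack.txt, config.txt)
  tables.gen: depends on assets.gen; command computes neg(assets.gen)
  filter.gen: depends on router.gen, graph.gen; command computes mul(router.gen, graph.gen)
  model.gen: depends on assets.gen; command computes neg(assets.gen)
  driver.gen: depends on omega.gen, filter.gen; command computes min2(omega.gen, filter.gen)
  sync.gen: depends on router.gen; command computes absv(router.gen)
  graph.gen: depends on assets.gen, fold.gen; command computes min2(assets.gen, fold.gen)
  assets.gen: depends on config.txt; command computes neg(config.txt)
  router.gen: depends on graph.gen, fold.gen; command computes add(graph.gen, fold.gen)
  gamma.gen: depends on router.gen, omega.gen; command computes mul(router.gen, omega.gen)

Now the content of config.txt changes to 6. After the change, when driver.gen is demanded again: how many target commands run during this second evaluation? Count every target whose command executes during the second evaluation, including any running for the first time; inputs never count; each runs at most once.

Initial pass — values computed on the first demand:
  assets.gen = neg(0) = 0
  fold.gen = max2(4, 0) = 4
  graph.gen = min2(0, 4) = 0
  model.gen = neg(0) = 0
  router.gen = add(0, 4) = 4
  filter.gen = mul(4, 0) = 0
  sync.gen = absv(4) = 4
  omega.gen = min2(0, 4) = 0
  driver.gen = min2(0, 0) = 0

Second demand — change propagation:
  assets.gen: re-runs because config.txt 0->6; new result -6.
  fold.gen: re-runs because config.txt 0->6; new result 6.
  graph.gen: re-runs because assets.gen 0->-6; fold.gen 4->6; new result -6.
  model.gen: re-runs because assets.gen 0->-6; new result 6.
  router.gen: re-runs because graph.gen 0->-6; fold.gen 4->6; new result 0.
  filter.gen: re-runs because router.gen 4->0; graph.gen 0->-6; new result 0 (unchanged).
  sync.gen: re-runs because router.gen 4->0; new result 0.
  omega.gen: re-runs because model.gen 0->6; sync.gen 4->0; new result 0 (unchanged).
  driver.gen: re-examined; everything it read last time is the same (omega.gen unchanged, filter.gen unchanged) — cache 0 kept, no run.

The important point: at driver.gen every value read last time is unchanged, so the dirty flag clears without a run.

Run set: assets.gen, filter.gen, fold.gen, graph.gen, model.gen, omega.gen, router.gen, sync.gen (8 run).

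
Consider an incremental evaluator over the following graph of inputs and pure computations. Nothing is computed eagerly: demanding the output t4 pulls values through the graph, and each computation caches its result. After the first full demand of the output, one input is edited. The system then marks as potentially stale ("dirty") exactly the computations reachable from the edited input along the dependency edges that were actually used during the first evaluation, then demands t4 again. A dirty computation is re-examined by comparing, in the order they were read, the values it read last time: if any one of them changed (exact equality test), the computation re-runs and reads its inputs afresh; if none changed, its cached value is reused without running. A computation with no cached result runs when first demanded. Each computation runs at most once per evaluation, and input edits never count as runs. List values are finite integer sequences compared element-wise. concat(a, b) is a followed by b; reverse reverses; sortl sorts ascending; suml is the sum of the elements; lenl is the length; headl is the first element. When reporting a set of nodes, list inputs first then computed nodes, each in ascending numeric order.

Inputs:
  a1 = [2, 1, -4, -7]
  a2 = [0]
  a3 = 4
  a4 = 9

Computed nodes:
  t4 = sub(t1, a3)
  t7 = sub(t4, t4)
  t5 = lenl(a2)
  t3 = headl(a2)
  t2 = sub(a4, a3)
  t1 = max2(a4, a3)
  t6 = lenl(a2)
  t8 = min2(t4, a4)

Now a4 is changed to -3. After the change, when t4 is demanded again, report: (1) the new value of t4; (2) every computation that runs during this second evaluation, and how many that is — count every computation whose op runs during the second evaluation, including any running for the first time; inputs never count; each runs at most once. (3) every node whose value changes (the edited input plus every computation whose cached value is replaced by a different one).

t4 now evaluates to 0.
Run set: t1, t4 (2 run).
Changed values: a4, t1, t4.

Initial pass — values computed on the first demand:
  t1 = max2(9, 4) = 9
  t4 = sub(9, 4) = 5

Second demand — change propagation:
  t1: re-runs because a4 9->-3; new result 4.
  t4: re-runs because t1 9->4; new result 0.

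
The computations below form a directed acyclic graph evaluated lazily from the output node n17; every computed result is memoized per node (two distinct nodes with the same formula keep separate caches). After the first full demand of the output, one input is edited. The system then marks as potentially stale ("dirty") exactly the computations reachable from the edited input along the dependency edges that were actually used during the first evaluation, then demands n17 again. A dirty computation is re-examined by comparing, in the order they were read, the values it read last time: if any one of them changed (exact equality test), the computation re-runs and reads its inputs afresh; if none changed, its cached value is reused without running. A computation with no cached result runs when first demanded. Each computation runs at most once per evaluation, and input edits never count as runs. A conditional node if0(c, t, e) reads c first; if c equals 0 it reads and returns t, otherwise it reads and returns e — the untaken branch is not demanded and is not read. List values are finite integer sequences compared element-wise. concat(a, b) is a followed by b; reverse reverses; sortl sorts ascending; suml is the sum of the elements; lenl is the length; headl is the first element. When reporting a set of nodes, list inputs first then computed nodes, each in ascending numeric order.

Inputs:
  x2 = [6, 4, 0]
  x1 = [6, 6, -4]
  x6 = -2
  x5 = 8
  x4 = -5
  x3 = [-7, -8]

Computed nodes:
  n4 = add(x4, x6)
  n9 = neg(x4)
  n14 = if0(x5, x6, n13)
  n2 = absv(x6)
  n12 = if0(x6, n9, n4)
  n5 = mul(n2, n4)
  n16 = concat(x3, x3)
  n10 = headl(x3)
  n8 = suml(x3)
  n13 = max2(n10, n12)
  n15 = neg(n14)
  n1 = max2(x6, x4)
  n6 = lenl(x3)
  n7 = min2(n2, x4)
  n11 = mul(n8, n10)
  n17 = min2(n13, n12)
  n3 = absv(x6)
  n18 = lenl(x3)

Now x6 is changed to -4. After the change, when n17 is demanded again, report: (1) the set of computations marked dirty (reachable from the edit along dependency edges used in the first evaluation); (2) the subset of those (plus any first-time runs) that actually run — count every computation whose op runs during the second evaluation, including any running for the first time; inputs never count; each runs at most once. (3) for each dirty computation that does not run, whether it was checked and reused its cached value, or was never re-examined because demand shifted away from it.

The edit dirties: n4, n12, n13, n17.
4 computations run: n4, n12, n13, n17.
No dirty computation escaped a run.

First demand of the output computes:
  n4 = add(-5, -2) = -7
  n10 = headl([-7, -8]) = -7
  n12 = if0(x6=-2 -> else branch n4) = -7
  n13 = max2(-7, -7) = -7
  n17 = min2(-7, -7) = -7

After the edit, cleaning proceeds:
  n4: a read changed (x6 -2->-4) — executes, giving -9.
  n12: a read changed (x6 -2->-4; n4 -7->-9) — executes, giving -9.
  n13: a read changed (n12 -7->-9) — executes, giving -7 — identical to its old value.
  n17: a read changed (n12 -7->-9) — executes, giving -9.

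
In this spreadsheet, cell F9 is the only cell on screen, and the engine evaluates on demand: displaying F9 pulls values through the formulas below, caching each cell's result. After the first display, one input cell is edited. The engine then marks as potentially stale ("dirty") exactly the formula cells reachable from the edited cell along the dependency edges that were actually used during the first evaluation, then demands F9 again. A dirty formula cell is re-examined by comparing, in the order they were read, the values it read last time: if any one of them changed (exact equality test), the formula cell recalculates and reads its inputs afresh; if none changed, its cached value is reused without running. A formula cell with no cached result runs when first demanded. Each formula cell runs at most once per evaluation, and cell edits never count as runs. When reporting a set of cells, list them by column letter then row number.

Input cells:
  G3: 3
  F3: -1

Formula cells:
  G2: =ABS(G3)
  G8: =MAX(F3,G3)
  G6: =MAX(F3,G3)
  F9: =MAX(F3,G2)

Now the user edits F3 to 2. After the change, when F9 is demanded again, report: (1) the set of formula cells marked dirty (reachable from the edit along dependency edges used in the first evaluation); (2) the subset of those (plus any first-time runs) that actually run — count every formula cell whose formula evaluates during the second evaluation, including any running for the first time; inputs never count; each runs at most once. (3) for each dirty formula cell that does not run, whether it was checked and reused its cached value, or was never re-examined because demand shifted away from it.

Dirty set: F9.
Run set: F9 (1 run).
All dirty formula cells ended up running.

Initial pass — values computed on the first demand:
  G2 = ABS(3) = 3
  F9 = MAX(-1, 3) = 3

Second demand — change propagation:
  F9: re-runs because F3 -1->2; new result 3 (unchanged).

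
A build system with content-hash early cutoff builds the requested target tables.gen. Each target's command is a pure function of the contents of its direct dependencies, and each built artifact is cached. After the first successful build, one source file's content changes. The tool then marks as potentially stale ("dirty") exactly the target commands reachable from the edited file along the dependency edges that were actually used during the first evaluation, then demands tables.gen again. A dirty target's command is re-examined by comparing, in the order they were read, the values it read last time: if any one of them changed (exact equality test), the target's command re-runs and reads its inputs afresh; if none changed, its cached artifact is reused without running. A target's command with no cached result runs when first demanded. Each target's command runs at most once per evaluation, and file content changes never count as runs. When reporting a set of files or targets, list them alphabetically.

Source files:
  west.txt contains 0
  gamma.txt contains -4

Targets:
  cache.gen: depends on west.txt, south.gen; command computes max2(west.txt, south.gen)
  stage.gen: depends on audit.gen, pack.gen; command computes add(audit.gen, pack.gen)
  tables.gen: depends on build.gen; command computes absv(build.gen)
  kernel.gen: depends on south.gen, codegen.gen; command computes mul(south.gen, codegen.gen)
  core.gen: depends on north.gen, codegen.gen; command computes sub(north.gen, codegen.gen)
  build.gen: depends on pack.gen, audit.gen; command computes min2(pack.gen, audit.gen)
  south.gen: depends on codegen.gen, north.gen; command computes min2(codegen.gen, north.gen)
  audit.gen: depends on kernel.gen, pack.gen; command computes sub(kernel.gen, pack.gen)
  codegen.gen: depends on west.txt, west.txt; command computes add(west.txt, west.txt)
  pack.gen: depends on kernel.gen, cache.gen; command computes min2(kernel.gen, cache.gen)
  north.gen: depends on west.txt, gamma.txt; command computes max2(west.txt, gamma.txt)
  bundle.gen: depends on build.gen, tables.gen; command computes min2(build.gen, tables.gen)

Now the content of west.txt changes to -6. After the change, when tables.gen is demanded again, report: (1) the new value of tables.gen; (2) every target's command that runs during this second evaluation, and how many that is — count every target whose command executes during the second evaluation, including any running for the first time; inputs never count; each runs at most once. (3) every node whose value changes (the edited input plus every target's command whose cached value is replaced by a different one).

First evaluation (everything demanded from the output):
  codegen.gen = add(0, 0) = 0
  north.gen = max2(0, -4) = 0
  south.gen = min2(0, 0) = 0
  cache.gen = max2(0, 0) = 0
  kernel.gen = mul(0, 0) = 0
  pack.gen = min2(0, 0) = 0
  audit.gen = sub(0, 0) = 0
  build.gen = min2(0, 0) = 0
  tables.gen = absv(0) = 0

Propagation after the edit:
  codegen.gen: runs — west.txt 0->-6; west.txt 0->-6; result -12.
  north.gen: runs — west.txt 0->-6; result -4.
  south.gen: runs — codegen.gen 0->-12; north.gen 0->-4; result -12.
  cache.gen: runs — west.txt 0->-6; south.gen 0->-12; result -6.
  kernel.gen: runs — south.gen 0->-12; codegen.gen 0->-12; result 144.
  pack.gen: runs — kernel.gen 0->144; cache.gen 0->-6; result -6.
  audit.gen: runs — kernel.gen 0->144; pack.gen 0->-6; result 150.
  build.gen: runs — pack.gen 0->-6; audit.gen 0->150; result -6.
  tables.gen: runs — build.gen 0->-6; result 6.

New value of tables.gen: 6.
Target commands that run: audit.gen, build.gen, cache.gen, codegen.gen, kernel.gen, north.gen, pack.gen, south.gen, tables.gen — 9 in total.
Values that change: audit.gen, build.gen, cache.gen, codegen.gen, kernel.gen, north.gen, pack.gen, south.gen, tables.gen, west.txt.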